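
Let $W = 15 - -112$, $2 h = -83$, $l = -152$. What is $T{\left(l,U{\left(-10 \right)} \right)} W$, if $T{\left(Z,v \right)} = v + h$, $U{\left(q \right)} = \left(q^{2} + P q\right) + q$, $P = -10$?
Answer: $\frac{37719}{2} \approx 18860.0$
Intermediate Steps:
$h = - \frac{83}{2}$ ($h = \frac{1}{2} \left(-83\right) = - \frac{83}{2} \approx -41.5$)
$U{\left(q \right)} = q^{2} - 9 q$ ($U{\left(q \right)} = \left(q^{2} - 10 q\right) + q = q^{2} - 9 q$)
$W = 127$ ($W = 15 + 112 = 127$)
$T{\left(Z,v \right)} = - \frac{83}{2} + v$ ($T{\left(Z,v \right)} = v - \frac{83}{2} = - \frac{83}{2} + v$)
$T{\left(l,U{\left(-10 \right)} \right)} W = \left(- \frac{83}{2} - 10 \left(-9 - 10\right)\right) 127 = \left(- \frac{83}{2} - -190\right) 127 = \left(- \frac{83}{2} + 190\right) 127 = \frac{297}{2} \cdot 127 = \frac{37719}{2}$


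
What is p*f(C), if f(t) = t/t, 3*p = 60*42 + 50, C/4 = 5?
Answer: 2570/3 ≈ 856.67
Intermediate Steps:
C = 20 (C = 4*5 = 20)
p = 2570/3 (p = (60*42 + 50)/3 = (2520 + 50)/3 = (1/3)*2570 = 2570/3 ≈ 856.67)
f(t) = 1
p*f(C) = (2570/3)*1 = 2570/3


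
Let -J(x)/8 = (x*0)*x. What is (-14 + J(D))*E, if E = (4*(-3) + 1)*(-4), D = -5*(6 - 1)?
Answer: -616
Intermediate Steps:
D = -25 (D = -5*5 = -25)
J(x) = 0 (J(x) = -8*x*0*x = -0*x = -8*0 = 0)
E = 44 (E = (-12 + 1)*(-4) = -11*(-4) = 44)
(-14 + J(D))*E = (-14 + 0)*44 = -14*44 = -616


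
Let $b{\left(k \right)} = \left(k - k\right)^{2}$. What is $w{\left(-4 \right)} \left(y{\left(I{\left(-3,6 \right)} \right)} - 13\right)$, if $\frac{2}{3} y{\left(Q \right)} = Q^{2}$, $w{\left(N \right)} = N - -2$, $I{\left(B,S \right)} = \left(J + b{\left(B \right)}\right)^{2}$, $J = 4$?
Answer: $-742$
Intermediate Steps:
$b{\left(k \right)} = 0$ ($b{\left(k \right)} = 0^{2} = 0$)
$I{\left(B,S \right)} = 16$ ($I{\left(B,S \right)} = \left(4 + 0\right)^{2} = 4^{2} = 16$)
$w{\left(N \right)} = 2 + N$ ($w{\left(N \right)} = N + 2 = 2 + N$)
$y{\left(Q \right)} = \frac{3 Q^{2}}{2}$
$w{\left(-4 \right)} \left(y{\left(I{\left(-3,6 \right)} \right)} - 13\right) = \left(2 - 4\right) \left(\frac{3 \cdot 16^{2}}{2} - 13\right) = - 2 \left(\frac{3}{2} \cdot 256 - 13\right) = - 2 \left(384 - 13\right) = \left(-2\right) 371 = -742$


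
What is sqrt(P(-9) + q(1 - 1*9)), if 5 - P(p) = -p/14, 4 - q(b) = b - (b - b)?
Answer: sqrt(3206)/14 ≈ 4.0444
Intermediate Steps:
q(b) = 4 - b (q(b) = 4 - (b - (b - b)) = 4 - (b - 1*0) = 4 - (b + 0) = 4 - b)
P(p) = 5 + p/14 (P(p) = 5 - (-1)*p/14 = 5 + p/14)
sqrt(P(-9) + q(1 - 1*9)) = sqrt((5 + (1/14)*(-9)) + (4 - (1 - 1*9))) = sqrt((5 - 9/14) + (4 - (1 - 9))) = sqrt(61/14 + (4 - 1*(-8))) = sqrt(61/14 + (4 + 8)) = sqrt(61/14 + 12) = sqrt(229/14) = sqrt(3206)/14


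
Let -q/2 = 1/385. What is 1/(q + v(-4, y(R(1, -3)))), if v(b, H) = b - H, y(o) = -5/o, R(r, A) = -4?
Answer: -1540/8093 ≈ -0.19029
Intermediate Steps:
q = -2/385 ≈ -0.0051948
1/(q + v(-4, y(R(1, -3)))) = 1/(-2/385 + (-4 - (-5)/(-4))) = 1/(-2/385 + (-4 - (-5)*(-1)/4)) = 1/(-2/385 + (-4 - 1*5/4)) = 1/(-2/385 + (-4 - 5/4)) = 1/(-2/385 - 21/4) = 1/(-8093/1540) = -1540/8093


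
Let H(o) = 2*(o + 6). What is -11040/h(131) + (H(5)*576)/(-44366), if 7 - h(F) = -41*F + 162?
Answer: -8685903/3615829 ≈ -2.4022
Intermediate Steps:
h(F) = -155 + 41*F (h(F) = 7 - (-41*F + 162) = 7 - (162 - 41*F) = 7 + (-162 + 41*F) = -155 + 41*F)
H(o) = 12 + 2*o (H(o) = 2*(6 + o) = 12 + 2*o)
-11040/h(131) + (H(5)*576)/(-44366) = -11040/(-155 + 41*131) + ((12 + 2*5)*576)/(-44366) = -11040/(-155 + 5371) + ((12 + 10)*576)*(-1/44366) = -11040/5216 + (22*576)*(-1/44366) = -11040*1/5216 + 12672*(-1/44366) = -345/163 - 6336/22183 = -8685903/3615829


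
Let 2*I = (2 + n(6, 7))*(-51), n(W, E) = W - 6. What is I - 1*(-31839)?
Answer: 31788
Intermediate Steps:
n(W, E) = -6 + W
I = -51 (I = ((2 + (-6 + 6))*(-51))/2 = ((2 + 0)*(-51))/2 = (2*(-51))/2 = (½)*(-102) = -51)
I - 1*(-31839) = -51 - 1*(-31839) = -51 + 31839 = 31788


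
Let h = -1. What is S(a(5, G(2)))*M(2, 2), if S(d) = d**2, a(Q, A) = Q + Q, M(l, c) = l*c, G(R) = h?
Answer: 400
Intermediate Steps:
G(R) = -1
M(l, c) = c*l
a(Q, A) = 2*Q
S(a(5, G(2)))*M(2, 2) = (2*5)**2*(2*2) = 10**2*4 = 100*4 = 400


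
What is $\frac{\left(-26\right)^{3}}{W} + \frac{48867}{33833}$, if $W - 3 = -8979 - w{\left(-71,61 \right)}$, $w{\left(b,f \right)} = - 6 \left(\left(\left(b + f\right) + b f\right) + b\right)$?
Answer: $\frac{290860778}{149914023} \approx 1.9402$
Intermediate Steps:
$w{\left(b,f \right)} = - 12 b - 6 f - 6 b f$ ($w{\left(b,f \right)} = - 6 \left(\left(b + f + b f\right) + b\right) = - 6 \left(f + 2 b + b f\right) = - 12 b - 6 f - 6 b f$)
$W = -35448$ ($W = 3 - \left(8979 - 366 + 852 - \left(-426\right) 61\right) = 3 - 35451 = -35448$)
$\frac{\left(-26\right)^{3}}{W} + \frac{48867}{33833} = \frac{\left(-26\right)^{3}}{-35448} + \frac{48867}{33833} = \left(-17576\right) \left(- \frac{1}{35448}\right) + 48867 \cdot \frac{1}{33833} = \frac{2197}{4431} + \frac{48867}{33833} = \frac{290860778}{149914023}$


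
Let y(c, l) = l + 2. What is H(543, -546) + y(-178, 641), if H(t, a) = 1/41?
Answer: 26364/41 ≈ 643.02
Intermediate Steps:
y(c, l) = 2 + l
H(t, a) = 1/41
H(543, -546) + y(-178, 641) = 1/41 + (2 + 641) = 1/41 + 643 = 26364/41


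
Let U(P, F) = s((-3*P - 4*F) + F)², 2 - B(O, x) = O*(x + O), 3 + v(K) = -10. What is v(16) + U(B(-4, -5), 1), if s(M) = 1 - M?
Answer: 9591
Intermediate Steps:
v(K) = -13 (v(K) = -3 - 10 = -13)
B(O, x) = 2 - O*(O + x) (B(O, x) = 2 - O*(x + O) = 2 - O*(O + x))
U(P, F) = (1 + 3*F + 3*P)² (U(P, F) = (1 - ((-3*P - 4*F) + F))² = (1 - ((-4*F - 3*P) + F))² = (1 - (-3*F - 3*P))² = (1 + (3*F + 3*P))² = (1 + 3*F + 3*P)²)
v(16) + U(B(-4, -5), 1) = -13 + (1 + 3*1 + 3*(2 - 1*(-4)² - 1*(-4)*(-5)))² = -13 + (1 + 3 + 3*(2 - 1*16 - 20))² = -13 + (1 + 3 + 3*(2 - 16 - 20))² = -13 + (1 + 3 + 3*(-34))² = -13 + (1 + 3 - 102)² = -13 + (-98)² = -13 + 9604 = 9591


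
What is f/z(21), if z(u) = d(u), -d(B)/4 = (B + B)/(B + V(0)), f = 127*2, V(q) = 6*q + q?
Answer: -127/4 ≈ -31.750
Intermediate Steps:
V(q) = 7*q
f = 254
d(B) = -8 (d(B) = -4*(B + B)/(B + 7*0) = -4*2*B/(B + 0) = -4*2*B/B = -4*2 = -8)
z(u) = -8
f/z(21) = 254/(-8) = 254*(-⅛) = -127/4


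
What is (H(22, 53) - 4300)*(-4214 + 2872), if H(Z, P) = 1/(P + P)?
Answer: 305841129/53 ≈ 5.7706e+6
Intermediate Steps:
H(Z, P) = 1/(2*P)
(H(22, 53) - 4300)*(-4214 + 2872) = ((½)/53 - 4300)*(-4214 + 2872) = ((½)*(1/53) - 4300)*(-1342) = (1/106 - 4300)*(-1342) = -455799/106*(-1342) = 305841129/53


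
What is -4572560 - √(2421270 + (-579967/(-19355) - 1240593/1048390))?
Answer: -4572560 - √16609184356184814884870/82822810 ≈ -4.5741e+6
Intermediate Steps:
-4572560 - √(2421270 + (-579967/(-19355) - 1240593/1048390)) = -4572560 - √(2421270 + (-579967*(-1/19355) - 1240593*1/1048390)) = -4572560 - √(2421270 + (579967/19355 - 1240593/1048390)) = -4572560 - √(2421270 + 16686283589/579759670) = -4572560 - √(1403771382464489/579759670) = -4572560 - √16609184356184814884870/82822810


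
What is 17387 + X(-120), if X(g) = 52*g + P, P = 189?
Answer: 11336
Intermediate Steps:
X(g) = 189 + 52*g (X(g) = 52*g + 189 = 189 + 52*g)
17387 + X(-120) = 17387 + (189 + 52*(-120)) = 17387 + (189 - 6240) = 17387 - 6051 = 11336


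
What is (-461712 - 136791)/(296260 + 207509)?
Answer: -199501/167923 ≈ -1.1881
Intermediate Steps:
(-461712 - 136791)/(296260 + 207509) = -598503/503769 = -598503*1/503769 = -199501/167923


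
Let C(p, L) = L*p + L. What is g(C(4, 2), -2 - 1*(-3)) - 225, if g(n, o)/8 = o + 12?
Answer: -121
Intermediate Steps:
C(p, L) = L + L*p
g(n, o) = 96 + 8*o (g(n, o) = 8*(o + 12) = 8*(12 + o) = 96 + 8*o)
g(C(4, 2), -2 - 1*(-3)) - 225 = (96 + 8*(-2 - 1*(-3))) - 225 = (96 + 8*(-2 + 3)) - 225 = (96 + 8*1) - 225 = (96 + 8) - 225 = 104 - 225 = -121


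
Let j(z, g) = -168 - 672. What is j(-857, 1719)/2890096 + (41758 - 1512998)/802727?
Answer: -531587391215/289994761474 ≈ -1.8331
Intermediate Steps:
j(z, g) = -840
j(-857, 1719)/2890096 + (41758 - 1512998)/802727 = -840/2890096 + (41758 - 1512998)/802727 = -840*1/2890096 - 1471240*1/802727 = -105/361262 - 1471240/802727 = -531587391215/289994761474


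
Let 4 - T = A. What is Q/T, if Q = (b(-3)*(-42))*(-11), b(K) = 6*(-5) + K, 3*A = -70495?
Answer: -45738/70507 ≈ -0.64870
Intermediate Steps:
A = -70495/3 (A = (⅓)*(-70495) = -70495/3 ≈ -23498.)
b(K) = -30 + K
Q = -15246 (Q = ((-30 - 3)*(-42))*(-11) = -33*(-42)*(-11) = 1386*(-11) = -15246)
T = 70507/3 (T = 4 - 1*(-70495/3) = 4 + 70495/3 = 70507/3 ≈ 23502.)
Q/T = -15246/70507/3 = -15246*3/70507 = -45738/70507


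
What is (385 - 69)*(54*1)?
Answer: 17064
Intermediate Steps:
(385 - 69)*(54*1) = 316*54 = 17064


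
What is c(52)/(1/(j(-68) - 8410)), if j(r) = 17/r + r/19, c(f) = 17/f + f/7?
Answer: -1805170173/27664 ≈ -65253.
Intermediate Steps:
c(f) = 17/f + f/7 (c(f) = 17/f + f*(⅐) = 17/f + f/7)
j(r) = 17/r + r/19 (j(r) = 17/r + r*(1/19) = 17/r + r/19)
c(52)/(1/(j(-68) - 8410)) = (17/52 + (⅐)*52)/(1/((17/(-68) + (1/19)*(-68)) - 8410)) = (17*(1/52) + 52/7)/(1/((17*(-1/68) - 68/19) - 8410)) = (17/52 + 52/7)/(1/((-¼ - 68/19) - 8410)) = 2823/(364*(1/(-291/76 - 8410))) = 2823/(364*(1/(-639451/76))) = 2823/(364*(-76/639451)) = (2823/364)*(-639451/76) = -1805170173/27664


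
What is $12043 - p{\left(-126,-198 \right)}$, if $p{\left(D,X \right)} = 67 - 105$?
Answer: $12081$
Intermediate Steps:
$p{\left(D,X \right)} = -38$ ($p{\left(D,X \right)} = 67 - 105 = -38$)
$12043 - p{\left(-126,-198 \right)} = 12043 - -38 = 12043 + 38 = 12081$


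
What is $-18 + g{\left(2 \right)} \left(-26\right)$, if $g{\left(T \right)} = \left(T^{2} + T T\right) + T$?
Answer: $-278$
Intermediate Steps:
$g{\left(T \right)} = T + 2 T^{2}$ ($g{\left(T \right)} = \left(T^{2} + T^{2}\right) + T = 2 T^{2} + T = T + 2 T^{2}$)
$-18 + g{\left(2 \right)} \left(-26\right) = -18 + 2 \left(1 + 2 \cdot 2\right) \left(-26\right) = -18 + 2 \left(1 + 4\right) \left(-26\right) = -18 + 2 \cdot 5 \left(-26\right) = -18 + 10 \left(-26\right) = -18 - 260 = -278$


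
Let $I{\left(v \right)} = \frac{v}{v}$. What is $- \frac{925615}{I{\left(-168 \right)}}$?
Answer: $-925615$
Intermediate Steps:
$I{\left(v \right)} = 1$
$- \frac{925615}{I{\left(-168 \right)}} = - \frac{925615}{1} = \left(-925615\right) 1 = -925615$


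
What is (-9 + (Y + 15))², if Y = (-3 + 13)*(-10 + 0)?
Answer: 8836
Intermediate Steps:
Y = -100 (Y = 10*(-10) = -100)
(-9 + (Y + 15))² = (-9 + (-100 + 15))² = (-9 - 85)² = (-94)² = 8836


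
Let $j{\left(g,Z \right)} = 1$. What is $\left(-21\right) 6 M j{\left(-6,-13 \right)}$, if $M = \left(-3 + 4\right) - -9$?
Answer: $-1260$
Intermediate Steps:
$M = 10$ ($M = 1 + 9 = 10$)
$\left(-21\right) 6 M j{\left(-6,-13 \right)} = \left(-21\right) 6 \cdot 10 \cdot 1 = \left(-126\right) 10 \cdot 1 = \left(-1260\right) 1 = -1260$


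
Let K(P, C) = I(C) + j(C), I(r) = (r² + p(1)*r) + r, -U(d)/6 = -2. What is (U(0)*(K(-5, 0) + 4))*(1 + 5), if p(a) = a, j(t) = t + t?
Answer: 288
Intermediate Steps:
j(t) = 2*t
U(d) = 12 (U(d) = -6*(-2) = 12)
I(r) = r² + 2*r (I(r) = (r² + 1*r) + r = (r² + r) + r = (r + r²) + r = r² + 2*r)
K(P, C) = 2*C + C*(2 + C) (K(P, C) = C*(2 + C) + 2*C = 2*C + C*(2 + C))
(U(0)*(K(-5, 0) + 4))*(1 + 5) = (12*(0*(4 + 0) + 4))*(1 + 5) = (12*(0*4 + 4))*6 = (12*(0 + 4))*6 = (12*4)*6 = 48*6 = 288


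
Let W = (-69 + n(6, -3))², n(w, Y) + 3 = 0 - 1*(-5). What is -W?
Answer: -4489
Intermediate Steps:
n(w, Y) = 2 (n(w, Y) = -3 + (0 - 1*(-5)) = -3 + (0 + 5) = -3 + 5 = 2)
W = 4489 (W = (-69 + 2)² = (-67)² = 4489)
-W = -1*4489 = -4489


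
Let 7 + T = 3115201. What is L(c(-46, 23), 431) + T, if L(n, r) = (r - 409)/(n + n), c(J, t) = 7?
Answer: 21806369/7 ≈ 3.1152e+6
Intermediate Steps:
T = 3115194 (T = -7 + 3115201 = 3115194)
L(n, r) = (-409 + r)/(2*n) (L(n, r) = (-409 + r)/((2*n)) = (-409 + r)*(1/(2*n)) = (-409 + r)/(2*n))
L(c(-46, 23), 431) + T = (½)*(-409 + 431)/7 + 3115194 = (½)*(⅐)*22 + 3115194 = 11/7 + 3115194 = 21806369/7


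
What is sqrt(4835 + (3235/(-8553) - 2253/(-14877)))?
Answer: sqrt(107378231987915561)/4712703 ≈ 69.532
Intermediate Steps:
sqrt(4835 + (3235/(-8553) - 2253/(-14877))) = sqrt(4835 + (3235*(-1/8553) - 2253*(-1/14877))) = sqrt(4835 + (-3235/8553 + 751/4959)) = sqrt(4835 - 3206354/14138109) = sqrt(68354550661/14138109) = sqrt(107378231987915561)/4712703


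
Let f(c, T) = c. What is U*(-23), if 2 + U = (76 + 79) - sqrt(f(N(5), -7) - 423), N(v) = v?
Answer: -3519 + 23*I*sqrt(418) ≈ -3519.0 + 470.24*I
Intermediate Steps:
U = 153 - I*sqrt(418) (U = -2 + ((76 + 79) - sqrt(5 - 423)) = -2 + (155 - sqrt(-418)) = -2 + (155 - I*sqrt(418)) = 153 - I*sqrt(418) ≈ 153.0 - 20.445*I)
U*(-23) = (153 - I*sqrt(418))*(-23) = -3519 + 23*I*sqrt(418)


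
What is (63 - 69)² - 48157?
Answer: -48121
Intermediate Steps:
(63 - 69)² - 48157 = (-6)² - 48157 = 36 - 48157 = -48121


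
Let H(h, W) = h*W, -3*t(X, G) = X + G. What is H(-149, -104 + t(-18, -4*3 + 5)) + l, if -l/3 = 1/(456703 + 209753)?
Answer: 9499885973/666456 ≈ 14254.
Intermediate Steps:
t(X, G) = -G/3 - X/3 (t(X, G) = -(X + G)/3 = -(G + X)/3 = -G/3 - X/3)
l = -1/222152 (l = -3/(456703 + 209753) = -3/666456 = -3*1/666456 = -1/222152 ≈ -4.5014e-6)
H(h, W) = W*h
H(-149, -104 + t(-18, -4*3 + 5)) + l = (-104 + (-(-4*3 + 5)/3 - ⅓*(-18)))*(-149) - 1/222152 = (-104 + (-(-12 + 5)/3 + 6))*(-149) - 1/222152 = (-104 + (-⅓*(-7) + 6))*(-149) - 1/222152 = (-104 + (7/3 + 6))*(-149) - 1/222152 = (-104 + 25/3)*(-149) - 1/222152 = -287/3*(-149) - 1/222152 = 42763/3 - 1/222152 = 9499885973/666456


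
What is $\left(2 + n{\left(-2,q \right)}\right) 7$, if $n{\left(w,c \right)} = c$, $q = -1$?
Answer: $7$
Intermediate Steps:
$\left(2 + n{\left(-2,q \right)}\right) 7 = \left(2 - 1\right) 7 = 1 \cdot 7 = 7$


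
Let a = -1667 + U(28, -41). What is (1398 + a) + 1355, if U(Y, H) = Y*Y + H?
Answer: 1829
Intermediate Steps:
U(Y, H) = H + Y**2 (U(Y, H) = Y**2 + H = H + Y**2)
a = -924 (a = -1667 + (-41 + 28**2) = -1667 + (-41 + 784) = -1667 + 743 = -924)
(1398 + a) + 1355 = (1398 - 924) + 1355 = 474 + 1355 = 1829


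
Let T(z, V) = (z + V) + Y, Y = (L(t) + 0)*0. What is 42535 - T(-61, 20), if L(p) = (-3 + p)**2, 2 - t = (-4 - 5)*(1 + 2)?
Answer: 42576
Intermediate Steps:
t = 29 (t = 2 - (-4 - 5)*(1 + 2) = 2 - (-9)*3 = 2 - 1*(-27) = 2 + 27 = 29)
Y = 0 (Y = ((-3 + 29)**2 + 0)*0 = (26**2 + 0)*0 = (676 + 0)*0 = 676*0 = 0)
T(z, V) = V + z (T(z, V) = (z + V) + 0 = (V + z) + 0 = V + z)
42535 - T(-61, 20) = 42535 - (20 - 61) = 42535 - 1*(-41) = 42535 + 41 = 42576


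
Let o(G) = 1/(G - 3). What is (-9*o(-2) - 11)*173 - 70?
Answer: -8308/5 ≈ -1661.6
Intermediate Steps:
o(G) = 1/(-3 + G)
(-9*o(-2) - 11)*173 - 70 = (-9/(-3 - 2) - 11)*173 - 70 = (-9/(-5) - 11)*173 - 70 = (-9*(-1/5) - 11)*173 - 70 = (9/5 - 11)*173 - 70 = -46/5*173 - 70 = -7958/5 - 70 = -8308/5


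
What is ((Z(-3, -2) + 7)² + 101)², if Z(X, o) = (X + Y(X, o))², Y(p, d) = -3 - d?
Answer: 396900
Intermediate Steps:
Z(X, o) = (-3 + X - o)² (Z(X, o) = (X + (-3 - o))² = (-3 + X - o)²)
((Z(-3, -2) + 7)² + 101)² = (((3 - 2 - 1*(-3))² + 7)² + 101)² = (((3 - 2 + 3)² + 7)² + 101)² = ((4² + 7)² + 101)² = ((16 + 7)² + 101)² = (23² + 101)² = (529 + 101)² = 630² = 396900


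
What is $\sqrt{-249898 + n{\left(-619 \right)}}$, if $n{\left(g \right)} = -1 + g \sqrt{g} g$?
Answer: $\sqrt{-249899 + 383161 i \sqrt{619}} \approx 2154.8 + 2212.0 i$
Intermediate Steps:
$n{\left(g \right)} = -1 + g^{\frac{5}{2}}$ ($n{\left(g \right)} = -1 + g^{\frac{3}{2}} g = -1 + g^{\frac{5}{2}}$)
$\sqrt{-249898 + n{\left(-619 \right)}} = \sqrt{-249898 - \left(1 - \left(-619\right)^{\frac{5}{2}}\right)} = \sqrt{-249898 - \left(1 - 383161 i \sqrt{619}\right)} = \sqrt{-249899 + 383161 i \sqrt{619}}$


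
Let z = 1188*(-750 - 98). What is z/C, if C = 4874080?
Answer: -31482/152315 ≈ -0.20669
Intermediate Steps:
z = -1007424 (z = 1188*(-848) = -1007424)
z/C = -1007424/4874080 = -1007424*1/4874080 = -31482/152315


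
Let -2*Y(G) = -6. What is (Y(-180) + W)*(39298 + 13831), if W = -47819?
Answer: -2540416264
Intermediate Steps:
Y(G) = 3 (Y(G) = -½*(-6) = 3)
(Y(-180) + W)*(39298 + 13831) = (3 - 47819)*(39298 + 13831) = -47816*53129 = -2540416264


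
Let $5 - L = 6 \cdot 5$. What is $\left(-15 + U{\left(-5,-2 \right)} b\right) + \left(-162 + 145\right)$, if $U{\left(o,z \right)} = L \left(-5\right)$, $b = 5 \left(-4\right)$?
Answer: $-2532$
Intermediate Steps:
$L = -25$ ($L = 5 - 6 \cdot 5 = 5 - 30 = -25$)
$b = -20$
$U{\left(o,z \right)} = 125$ ($U{\left(o,z \right)} = \left(-25\right) \left(-5\right) = 125$)
$\left(-15 + U{\left(-5,-2 \right)} b\right) + \left(-162 + 145\right) = \left(-15 + 125 \left(-20\right)\right) + \left(-162 + 145\right) = \left(-15 - 2500\right) - 17 = -2515 - 17 = -2532$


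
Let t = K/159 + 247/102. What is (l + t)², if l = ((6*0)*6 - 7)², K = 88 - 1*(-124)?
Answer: 28955161/10404 ≈ 2783.1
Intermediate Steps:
K = 212 (K = 88 + 124 = 212)
l = 49 (l = (0*6 - 7)² = (0 - 7)² = (-7)² = 49)
t = 383/102 (t = 212/159 + 247/102 = 212*(1/159) + 247*(1/102) = 4/3 + 247/102 = 383/102 ≈ 3.7549)
(l + t)² = (49 + 383/102)² = (5381/102)² = 28955161/10404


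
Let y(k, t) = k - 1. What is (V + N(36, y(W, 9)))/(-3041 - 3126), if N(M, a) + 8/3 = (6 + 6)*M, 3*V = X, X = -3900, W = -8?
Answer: 2612/18501 ≈ 0.14118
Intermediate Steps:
V = -1300 (V = (⅓)*(-3900) = -1300)
y(k, t) = -1 + k
N(M, a) = -8/3 + 12*M (N(M, a) = -8/3 + (6 + 6)*M = -8/3 + 12*M)
(V + N(36, y(W, 9)))/(-3041 - 3126) = (-1300 + (-8/3 + 12*36))/(-3041 - 3126) = (-1300 + (-8/3 + 432))/(-6167) = (-1300 + 1288/3)*(-1/6167) = -2612/3*(-1/6167) = 2612/18501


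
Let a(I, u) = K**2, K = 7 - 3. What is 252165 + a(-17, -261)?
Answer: 252181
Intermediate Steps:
K = 4
a(I, u) = 16 (a(I, u) = 4**2 = 16)
252165 + a(-17, -261) = 252165 + 16 = 252181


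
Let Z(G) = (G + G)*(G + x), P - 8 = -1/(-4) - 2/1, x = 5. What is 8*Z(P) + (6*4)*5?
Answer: 1245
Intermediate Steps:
P = 25/4 (P = 8 + (-1/(-4) - 2/1) = 8 + (-1*(-¼) - 2*1) = 8 + (¼ - 2) = 8 - 7/4 = 25/4 ≈ 6.2500)
Z(G) = 2*G*(5 + G) (Z(G) = (G + G)*(G + 5) = (2*G)*(5 + G) = 2*G*(5 + G))
8*Z(P) + (6*4)*5 = 8*(2*(25/4)*(5 + 25/4)) + (6*4)*5 = 8*(2*(25/4)*(45/4)) + 24*5 = 8*(1125/8) + 120 = 1125 + 120 = 1245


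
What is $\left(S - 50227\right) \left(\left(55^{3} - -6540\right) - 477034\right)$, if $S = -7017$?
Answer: $17408988036$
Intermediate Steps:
$\left(S - 50227\right) \left(\left(55^{3} - -6540\right) - 477034\right) = \left(-7017 - 50227\right) \left(\left(55^{3} - -6540\right) - 477034\right) = - 57244 \left(\left(166375 + \left(-83 + 6623\right)\right) - 477034\right) = - 57244 \left(\left(166375 + 6540\right) - 477034\right) = - 57244 \left(172915 - 477034\right) = \left(-57244\right) \left(-304119\right) = 17408988036$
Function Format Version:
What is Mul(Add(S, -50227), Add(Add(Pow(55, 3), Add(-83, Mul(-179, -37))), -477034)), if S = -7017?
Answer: 17408988036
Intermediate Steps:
Mul(Add(S, -50227), Add(Add(Pow(55, 3), Add(-83, Mul(-179, -37))), -477034)) = Mul(Add(-7017, -50227), Add(Add(Pow(55, 3), Add(-83, Mul(-179, -37))), -477034)) = Mul(-57244, Add(Add(166375, Add(-83, 6623)), -477034)) = Mul(-57244, Add(Add(166375, 6540), -477034)) = Mul(-57244, Add(172915, -477034)) = Mul(-57244, -304119) = 17408988036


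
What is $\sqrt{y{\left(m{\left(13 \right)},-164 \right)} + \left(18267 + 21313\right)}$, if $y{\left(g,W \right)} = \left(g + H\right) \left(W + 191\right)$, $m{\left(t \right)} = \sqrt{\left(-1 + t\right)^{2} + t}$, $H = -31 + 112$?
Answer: $\sqrt{41767 + 27 \sqrt{157}} \approx 205.2$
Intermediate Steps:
$H = 81$
$m{\left(t \right)} = \sqrt{t + \left(-1 + t\right)^{2}}$
$y{\left(g,W \right)} = \left(81 + g\right) \left(191 + W\right)$ ($y{\left(g,W \right)} = \left(g + 81\right) \left(W + 191\right) = \left(81 + g\right) \left(191 + W\right)$)
$\sqrt{y{\left(m{\left(13 \right)},-164 \right)} + \left(18267 + 21313\right)} = \sqrt{\left(15471 + 81 \left(-164\right) + 191 \sqrt{13 + \left(-1 + 13\right)^{2}} - 164 \sqrt{13 + \left(-1 + 13\right)^{2}}\right) + \left(18267 + 21313\right)} = \sqrt{\left(15471 - 13284 + 191 \sqrt{13 + 12^{2}} - 164 \sqrt{13 + 12^{2}}\right) + 39580} = \sqrt{\left(15471 - 13284 + 191 \sqrt{13 + 144} - 164 \sqrt{13 + 144}\right) + 39580} = \sqrt{\left(15471 - 13284 + 191 \sqrt{157} - 164 \sqrt{157}\right) + 39580} = \sqrt{\left(2187 + 27 \sqrt{157}\right) + 39580} = \sqrt{41767 + 27 \sqrt{157}}$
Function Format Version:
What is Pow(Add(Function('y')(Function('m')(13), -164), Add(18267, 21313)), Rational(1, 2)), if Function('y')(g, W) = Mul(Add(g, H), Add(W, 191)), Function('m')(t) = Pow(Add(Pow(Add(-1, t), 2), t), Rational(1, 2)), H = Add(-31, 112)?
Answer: Pow(Add(41767, Mul(27, Pow(157, Rational(1, 2)))), Rational(1, 2)) ≈ 205.20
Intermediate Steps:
H = 81
Function('m')(t) = Pow(Add(t, Pow(Add(-1, t), 2)), Rational(1, 2))
Function('y')(g, W) = Mul(Add(81, g), Add(191, W)) (Function('y')(g, W) = Mul(Add(g, 81), Add(W, 191)) = Mul(Add(81, g), Add(191, W)))
Pow(Add(Function('y')(Function('m')(13), -164), Add(18267, 21313)), Rational(1, 2)) = Pow(Add(Add(15471, Mul(81, -164), Mul(191, Pow(Add(13, Pow(Add(-1, 13), 2)), Rational(1, 2))), Mul(-164, Pow(Add(13, Pow(Add(-1, 13), 2)), Rational(1, 2)))), Add(18267, 21313)), Rational(1, 2)) = Pow(Add(Add(15471, -13284, Mul(191, Pow(Add(13, Pow(12, 2)), Rational(1, 2))), Mul(-164, Pow(Add(13, Pow(12, 2)), Rational(1, 2)))), 39580), Rational(1, 2)) = Pow(Add(Add(15471, -13284, Mul(191, Pow(Add(13, 144), Rational(1, 2))), Mul(-164, Pow(Add(13, 144), Rational(1, 2)))), 39580), Rational(1, 2)) = Pow(Add(Add(15471, -13284, Mul(191, Pow(157, Rational(1, 2))), Mul(-164, Pow(157, Rational(1, 2)))), 39580), Rational(1, 2)) = Pow(Add(Add(2187, Mul(27, Pow(157, Rational(1, 2)))), 39580), Rational(1, 2)) = Pow(Add(41767, Mul(27, Pow(157, Rational(1, 2)))), Rational(1, 2))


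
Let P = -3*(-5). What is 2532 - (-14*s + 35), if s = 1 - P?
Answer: 2301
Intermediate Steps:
P = 15
s = -14 (s = 1 - 1*15 = 1 - 15 = -14)
2532 - (-14*s + 35) = 2532 - (-14*(-14) + 35) = 2532 - (196 + 35) = 2532 - 231 = 2301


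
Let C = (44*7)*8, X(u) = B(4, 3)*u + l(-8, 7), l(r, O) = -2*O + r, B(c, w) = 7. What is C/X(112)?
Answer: 1232/381 ≈ 3.2336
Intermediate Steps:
l(r, O) = r - 2*O
X(u) = -22 + 7*u (X(u) = 7*u + (-8 - 2*7) = 7*u + (-8 - 14) = 7*u - 22 = -22 + 7*u)
C = 2464 (C = 308*8 = 2464)
C/X(112) = 2464/(-22 + 7*112) = 2464/(-22 + 784) = 2464/762 = 2464*(1/762) = 1232/381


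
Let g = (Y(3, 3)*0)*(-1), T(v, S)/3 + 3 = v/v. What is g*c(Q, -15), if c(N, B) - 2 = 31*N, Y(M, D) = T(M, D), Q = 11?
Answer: 0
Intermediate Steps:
T(v, S) = -6 (T(v, S) = -9 + 3*(v/v) = -9 + 3*1 = -9 + 3 = -6)
Y(M, D) = -6
c(N, B) = 2 + 31*N
g = 0 (g = -6*0*(-1) = 0*(-1) = 0)
g*c(Q, -15) = 0*(2 + 31*11) = 0*(2 + 341) = 0*343 = 0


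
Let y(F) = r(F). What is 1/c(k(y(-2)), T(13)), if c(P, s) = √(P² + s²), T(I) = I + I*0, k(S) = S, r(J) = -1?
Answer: √170/170 ≈ 0.076697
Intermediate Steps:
y(F) = -1
T(I) = I (T(I) = I + 0 = I)
1/c(k(y(-2)), T(13)) = 1/(√((-1)² + 13²)) = 1/(√(1 + 169)) = 1/(√170) = √170/170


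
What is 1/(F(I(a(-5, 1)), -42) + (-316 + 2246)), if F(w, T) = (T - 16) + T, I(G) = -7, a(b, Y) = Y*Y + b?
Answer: 1/1830 ≈ 0.00054645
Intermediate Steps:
a(b, Y) = b + Y² (a(b, Y) = Y² + b = b + Y²)
F(w, T) = -16 + 2*T (F(w, T) = (-16 + T) + T = -16 + 2*T)
1/(F(I(a(-5, 1)), -42) + (-316 + 2246)) = 1/((-16 + 2*(-42)) + (-316 + 2246)) = 1/((-16 - 84) + 1930) = 1/(-100 + 1930) = 1/1830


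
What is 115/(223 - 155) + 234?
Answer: 16027/68 ≈ 235.69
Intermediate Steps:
115/(223 - 155) + 234 = 115/68 + 234 = 16027/68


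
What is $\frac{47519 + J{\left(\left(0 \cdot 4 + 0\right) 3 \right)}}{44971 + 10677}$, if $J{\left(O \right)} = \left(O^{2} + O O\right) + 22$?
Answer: $\frac{47541}{55648} \approx 0.85432$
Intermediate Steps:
$J{\left(O \right)} = 22 + 2 O^{2}$ ($J{\left(O \right)} = \left(O^{2} + O^{2}\right) + 22 = 2 O^{2} + 22 = 22 + 2 O^{2}$)
$\frac{47519 + J{\left(\left(0 \cdot 4 + 0\right) 3 \right)}}{44971 + 10677} = \frac{47519 + \left(22 + 2 \left(\left(0 \cdot 4 + 0\right) 3\right)^{2}\right)}{44971 + 10677} = \frac{47519 + \left(22 + 2 \left(\left(0 + 0\right) 3\right)^{2}\right)}{55648} = \left(47519 + \left(22 + 2 \left(0 \cdot 3\right)^{2}\right)\right) \frac{1}{55648} = \left(47519 + \left(22 + 2 \cdot 0^{2}\right)\right) \frac{1}{55648} = \left(47519 + \left(22 + 2 \cdot 0\right)\right) \frac{1}{55648} = \left(47519 + \left(22 + 0\right)\right) \frac{1}{55648} = \left(47519 + 22\right) \frac{1}{55648} = 47541 \cdot \frac{1}{55648} = \frac{47541}{55648}$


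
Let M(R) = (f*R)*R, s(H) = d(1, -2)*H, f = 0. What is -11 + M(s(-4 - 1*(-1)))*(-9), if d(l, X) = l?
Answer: -11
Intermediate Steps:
s(H) = H (s(H) = 1*H = H)
M(R) = 0 (M(R) = (0*R)*R = 0*R = 0)
-11 + M(s(-4 - 1*(-1)))*(-9) = -11 + 0*(-9) = -11 + 0 = -11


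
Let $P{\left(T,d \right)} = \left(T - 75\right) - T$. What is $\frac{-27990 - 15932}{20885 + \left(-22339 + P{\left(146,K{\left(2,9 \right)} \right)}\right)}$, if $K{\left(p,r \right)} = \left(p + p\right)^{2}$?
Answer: $\frac{43922}{1529} \approx 28.726$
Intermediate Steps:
$K{\left(p,r \right)} = 4 p^{2}$ ($K{\left(p,r \right)} = \left(2 p\right)^{2} = 4 p^{2}$)
$P{\left(T,d \right)} = -75$ ($P{\left(T,d \right)} = \left(-75 + T\right) - T = -75$)
$\frac{-27990 - 15932}{20885 + \left(-22339 + P{\left(146,K{\left(2,9 \right)} \right)}\right)} = \frac{-27990 - 15932}{20885 - 22414} = - \frac{43922}{20885 - 22414} = - \frac{43922}{-1529} = \left(-43922\right) \left(- \frac{1}{1529}\right) = \frac{43922}{1529}$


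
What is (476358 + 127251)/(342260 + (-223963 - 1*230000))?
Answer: -603609/111703 ≈ -5.4037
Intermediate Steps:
(476358 + 127251)/(342260 + (-223963 - 1*230000)) = 603609/(342260 + (-223963 - 230000)) = 603609/(342260 - 453963) = 603609/(-111703) = 603609*(-1/111703) = -603609/111703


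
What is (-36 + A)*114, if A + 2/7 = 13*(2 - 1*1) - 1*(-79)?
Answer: 44460/7 ≈ 6351.4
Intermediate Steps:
A = 642/7 (A = -2/7 + (13*(2 - 1*1) - 1*(-79)) = -2/7 + (13*(2 - 1) + 79) = -2/7 + (13*1 + 79) = -2/7 + (13 + 79) = -2/7 + 92 = 642/7 ≈ 91.714)
(-36 + A)*114 = (-36 + 642/7)*114 = (390/7)*114 = 44460/7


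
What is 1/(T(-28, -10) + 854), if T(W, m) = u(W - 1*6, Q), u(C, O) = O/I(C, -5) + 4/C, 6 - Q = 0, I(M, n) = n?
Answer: 85/72478 ≈ 0.0011728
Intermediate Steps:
Q = 6 (Q = 6 - 1*0 = 6 + 0 = 6)
u(C, O) = 4/C - O/5 (u(C, O) = O/(-5) + 4/C = O*(-⅕) + 4/C = -O/5 + 4/C = 4/C - O/5)
T(W, m) = -6/5 + 4/(-6 + W) (T(W, m) = 4/(W - 1*6) - ⅕*6 = 4/(W - 6) - 6/5 = 4/(-6 + W) - 6/5 = -6/5 + 4/(-6 + W))
1/(T(-28, -10) + 854) = 1/(2*(28 - 3*(-28))/(5*(-6 - 28)) + 854) = 1/((⅖)*(28 + 84)/(-34) + 854) = 1/((⅖)*(-1/34)*112 + 854) = 1/(-112/85 + 854) = 1/(72478/85) = 85/72478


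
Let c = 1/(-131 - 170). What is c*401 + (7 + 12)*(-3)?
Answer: -17558/301 ≈ -58.332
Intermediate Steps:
c = -1/301 (c = 1/(-301) = -1/301 ≈ -0.0033223)
c*401 + (7 + 12)*(-3) = -1/301*401 + (7 + 12)*(-3) = -401/301 + 19*(-3) = -401/301 - 57 = -17558/301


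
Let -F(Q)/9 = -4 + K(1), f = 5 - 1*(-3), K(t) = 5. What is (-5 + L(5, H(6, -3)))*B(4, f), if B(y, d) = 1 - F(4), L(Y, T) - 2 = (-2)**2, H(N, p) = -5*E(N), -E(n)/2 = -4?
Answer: 10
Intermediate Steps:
E(n) = 8 (E(n) = -2*(-4) = 8)
f = 8 (f = 5 + 3 = 8)
H(N, p) = -40 (H(N, p) = -5*8 = -40)
L(Y, T) = 6 (L(Y, T) = 2 + (-2)**2 = 2 + 4 = 6)
F(Q) = -9 (F(Q) = -9*(-4 + 5) = -9*1 = -9)
B(y, d) = 10 (B(y, d) = 1 - 1*(-9) = 1 + 9 = 10)
(-5 + L(5, H(6, -3)))*B(4, f) = (-5 + 6)*10 = 1*10 = 10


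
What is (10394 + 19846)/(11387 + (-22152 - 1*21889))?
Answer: -15120/16327 ≈ -0.92607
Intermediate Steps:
(10394 + 19846)/(11387 + (-22152 - 1*21889)) = 30240/(11387 + (-22152 - 21889)) = 30240/(11387 - 44041) = 30240/(-32654) = 30240*(-1/32654) = -15120/16327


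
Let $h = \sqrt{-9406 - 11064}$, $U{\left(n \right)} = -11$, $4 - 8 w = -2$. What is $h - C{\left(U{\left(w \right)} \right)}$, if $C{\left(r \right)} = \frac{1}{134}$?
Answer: $- \frac{1}{134} + i \sqrt{20470} \approx -0.0074627 + 143.07 i$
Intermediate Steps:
$w = \frac{3}{4}$ ($w = \frac{1}{2} - - \frac{1}{4} = \frac{1}{2} + \frac{1}{4} = \frac{3}{4} \approx 0.75$)
$C{\left(r \right)} = \frac{1}{134}$
$h = i \sqrt{20470}$ ($h = \sqrt{-20470} = i \sqrt{20470} \approx 143.07 i$)
$h - C{\left(U{\left(w \right)} \right)} = i \sqrt{20470} - \frac{1}{134} = - \frac{1}{134} + i \sqrt{20470}$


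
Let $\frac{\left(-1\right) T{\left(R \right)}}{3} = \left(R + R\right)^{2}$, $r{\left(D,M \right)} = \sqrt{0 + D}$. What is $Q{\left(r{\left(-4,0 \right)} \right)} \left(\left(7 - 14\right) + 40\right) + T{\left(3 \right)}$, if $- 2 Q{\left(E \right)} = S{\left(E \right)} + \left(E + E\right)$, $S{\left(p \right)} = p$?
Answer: $-108 - 99 i \approx -108.0 - 99.0 i$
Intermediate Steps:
$r{\left(D,M \right)} = \sqrt{D}$
$T{\left(R \right)} = - 12 R^{2}$ ($T{\left(R \right)} = - 3 \left(R + R\right)^{2} = - 3 \left(2 R\right)^{2} = - 3 \cdot 4 R^{2} = - 12 R^{2}$)
$Q{\left(E \right)} = - \frac{3 E}{2}$ ($Q{\left(E \right)} = - \frac{E + \left(E + E\right)}{2} = - \frac{E + 2 E}{2} = - \frac{3 E}{2}$)
$Q{\left(r{\left(-4,0 \right)} \right)} \left(\left(7 - 14\right) + 40\right) + T{\left(3 \right)} = - \frac{3 \sqrt{-4}}{2} \left(\left(7 - 14\right) + 40\right) - 12 \cdot 3^{2} = - \frac{3 \cdot 2 i}{2} \left(-7 + 40\right) - 108 = - 3 i 33 - 108 = - 99 i - 108 = -108 - 99 i$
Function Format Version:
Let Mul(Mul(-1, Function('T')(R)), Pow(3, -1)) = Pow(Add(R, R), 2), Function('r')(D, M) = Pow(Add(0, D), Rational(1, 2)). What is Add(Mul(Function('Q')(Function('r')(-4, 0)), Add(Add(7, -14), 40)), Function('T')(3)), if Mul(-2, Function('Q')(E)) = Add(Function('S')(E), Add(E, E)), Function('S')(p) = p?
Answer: Add(-108, Mul(-99, I)) ≈ Add(-108.00, Mul(-99.000, I))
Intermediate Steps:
Function('r')(D, M) = Pow(D, Rational(1, 2))
Function('T')(R) = Mul(-12, Pow(R, 2)) (Function('T')(R) = Mul(-3, Pow(Add(R, R), 2)) = Mul(-3, Pow(Mul(2, R), 2)) = Mul(-3, Mul(4, Pow(R, 2))) = Mul(-12, Pow(R, 2)))
Function('Q')(E) = Mul(Rational(-3, 2), E) (Function('Q')(E) = Mul(Rational(-1, 2), Add(E, Add(E, E))) = Mul(Rational(-1, 2), Add(E, Mul(2, E))) = Mul(Rational(-1, 2), Mul(3, E)) = Mul(Rational(-3, 2), E))
Add(Mul(Function('Q')(Function('r')(-4, 0)), Add(Add(7, -14), 40)), Function('T')(3)) = Add(Mul(Mul(Rational(-3, 2), Pow(-4, Rational(1, 2))), Add(Add(7, -14), 40)), Mul(-12, Pow(3, 2))) = Add(Mul(Mul(Rational(-3, 2), Mul(2, I)), Add(-7, 40)), Mul(-12, 9)) = Add(Mul(Mul(-3, I), 33), -108) = Add(Mul(-99, I), -108) = Add(-108, Mul(-99, I))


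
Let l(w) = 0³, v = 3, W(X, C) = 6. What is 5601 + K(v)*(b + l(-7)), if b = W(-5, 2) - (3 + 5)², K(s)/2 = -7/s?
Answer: 17615/3 ≈ 5871.7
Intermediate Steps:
l(w) = 0
K(s) = -14/s (K(s) = 2*(-7/s) = -14/s)
b = -58 (b = 6 - (3 + 5)² = 6 - 1*8² = 6 - 1*64 = 6 - 64 = -58)
5601 + K(v)*(b + l(-7)) = 5601 + (-14/3)*(-58 + 0) = 5601 - 14*⅓*(-58) = 5601 - 14/3*(-58) = 5601 + 812/3 = 17615/3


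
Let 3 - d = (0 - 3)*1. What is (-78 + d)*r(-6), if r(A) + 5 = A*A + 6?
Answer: -2664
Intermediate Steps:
d = 6 (d = 3 - (0 - 3) = 3 - (-3) = 3 - 1*(-3) = 3 + 3 = 6)
r(A) = 1 + A**2 (r(A) = -5 + (A*A + 6) = -5 + (A**2 + 6) = -5 + (6 + A**2) = 1 + A**2)
(-78 + d)*r(-6) = (-78 + 6)*(1 + (-6)**2) = -72*(1 + 36) = -72*37 = -2664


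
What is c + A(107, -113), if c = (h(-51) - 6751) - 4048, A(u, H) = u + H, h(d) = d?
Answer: -10856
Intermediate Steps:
A(u, H) = H + u
c = -10850 (c = (-51 - 6751) - 4048 = -6802 - 4048 = -10850)
c + A(107, -113) = -10850 + (-113 + 107) = -10850 - 6 = -10856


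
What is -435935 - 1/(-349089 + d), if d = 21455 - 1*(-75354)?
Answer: -109977681799/252280 ≈ -4.3594e+5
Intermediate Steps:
d = 96809 (d = 21455 + 75354 = 96809)
-435935 - 1/(-349089 + d) = -435935 - 1/(-349089 + 96809) = -435935 - 1/(-252280) = -435935 - 1*(-1/252280) = -435935 + 1/252280 = -109977681799/252280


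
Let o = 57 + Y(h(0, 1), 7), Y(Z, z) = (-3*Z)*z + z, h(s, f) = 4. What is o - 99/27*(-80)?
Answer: 820/3 ≈ 273.33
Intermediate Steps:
Y(Z, z) = z - 3*Z*z (Y(Z, z) = -3*Z*z + z = z - 3*Z*z)
o = -20 (o = 57 + 7*(1 - 3*4) = 57 + 7*(1 - 12) = 57 + 7*(-11) = 57 - 77 = -20)
o - 99/27*(-80) = -20 - 99/27*(-80) = -20 - 99*1/27*(-80) = -20 - 11/3*(-80) = -20 + 880/3 = 820/3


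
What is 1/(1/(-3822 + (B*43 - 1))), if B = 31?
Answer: -2490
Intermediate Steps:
1/(1/(-3822 + (B*43 - 1))) = 1/(1/(-3822 + (31*43 - 1))) = 1/(1/(-3822 + (1333 - 1))) = 1/(1/(-3822 + 1332)) = 1/(1/(-2490)) = 1/(-1/2490) = -2490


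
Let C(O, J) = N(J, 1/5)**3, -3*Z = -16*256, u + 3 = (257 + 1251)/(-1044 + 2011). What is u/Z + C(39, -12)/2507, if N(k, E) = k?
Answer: -6854794449/9929805824 ≈ -0.69032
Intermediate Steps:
u = -1393/967 (u = -3 + (257 + 1251)/(-1044 + 2011) = -3 + 1508/967 = -1393/967 ≈ -1.4405)
Z = 4096/3 (Z = -(-16)*256/3 = -1/3*(-4096) = 4096/3 ≈ 1365.3)
C(O, J) = J**3
u/Z + C(39, -12)/2507 = -1393/(967*4096/3) + (-12)**3/2507 = -1393/967*3/4096 - 1728*1/2507 = -4179/3960832 - 1728/2507 = -6854794449/9929805824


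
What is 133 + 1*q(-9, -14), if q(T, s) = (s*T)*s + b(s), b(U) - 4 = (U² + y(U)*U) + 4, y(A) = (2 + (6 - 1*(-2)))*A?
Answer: 533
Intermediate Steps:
y(A) = 10*A (y(A) = (2 + (6 + 2))*A = (2 + 8)*A = 10*A)
b(U) = 8 + 11*U² (b(U) = 4 + ((U² + (10*U)*U) + 4) = 4 + ((U² + 10*U²) + 4) = 4 + (11*U² + 4) = 4 + (4 + 11*U²) = 8 + 11*U²)
q(T, s) = 8 + 11*s² + T*s² (q(T, s) = (s*T)*s + (8 + 11*s²) = (T*s)*s + (8 + 11*s²) = T*s² + (8 + 11*s²) = 8 + 11*s² + T*s²)
133 + 1*q(-9, -14) = 133 + 1*(8 + 11*(-14)² - 9*(-14)²) = 133 + 1*(8 + 11*196 - 9*196) = 133 + 1*(8 + 2156 - 1764) = 133 + 1*400 = 133 + 400 = 533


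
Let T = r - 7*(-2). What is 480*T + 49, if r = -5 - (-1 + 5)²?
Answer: -3311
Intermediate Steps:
r = -21 (r = -5 - 1*4² = -5 - 1*16 = -5 - 16 = -21)
T = -7 (T = -21 - 7*(-2) = -21 + 14 = -7)
480*T + 49 = 480*(-7) + 49 = -3360 + 49 = -3311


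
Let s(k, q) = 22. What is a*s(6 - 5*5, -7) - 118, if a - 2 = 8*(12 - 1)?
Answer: 1862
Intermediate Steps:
a = 90 (a = 2 + 8*(12 - 1) = 2 + 8*11 = 2 + 88 = 90)
a*s(6 - 5*5, -7) - 118 = 90*22 - 118 = 1980 - 118 = 1862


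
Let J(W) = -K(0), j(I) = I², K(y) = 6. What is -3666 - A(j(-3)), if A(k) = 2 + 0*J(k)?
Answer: -3668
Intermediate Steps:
J(W) = -6 (J(W) = -1*6 = -6)
A(k) = 2 (A(k) = 2 + 0*(-6) = 2 + 0 = 2)
-3666 - A(j(-3)) = -3666 - 1*2 = -3666 - 2 = -3668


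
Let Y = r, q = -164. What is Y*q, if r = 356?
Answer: -58384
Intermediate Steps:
Y = 356
Y*q = 356*(-164) = -58384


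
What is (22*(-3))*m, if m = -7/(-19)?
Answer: -462/19 ≈ -24.316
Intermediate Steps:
m = 7/19 (m = -7*(-1/19) = 7/19 ≈ 0.36842)
(22*(-3))*m = (22*(-3))*(7/19) = -66*7/19 = -462/19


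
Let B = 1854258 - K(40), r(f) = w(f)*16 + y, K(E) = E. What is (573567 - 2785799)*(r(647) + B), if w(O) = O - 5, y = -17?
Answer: -4124646833736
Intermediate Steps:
w(O) = -5 + O
r(f) = -97 + 16*f (r(f) = (-5 + f)*16 - 17 = (-80 + 16*f) - 17 = -97 + 16*f)
B = 1854218 (B = 1854258 - 1*40 = 1854258 - 40 = 1854218)
(573567 - 2785799)*(r(647) + B) = (573567 - 2785799)*((-97 + 16*647) + 1854218) = -2212232*((-97 + 10352) + 1854218) = -2212232*(10255 + 1854218) = -2212232*1864473 = -4124646833736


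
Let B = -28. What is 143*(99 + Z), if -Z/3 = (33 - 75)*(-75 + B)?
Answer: -1841697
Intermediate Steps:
Z = -12978 (Z = -3*(33 - 75)*(-75 - 28) = -(-126)*(-103) = -3*4326 = -12978)
143*(99 + Z) = 143*(99 - 12978) = 143*(-12879) = -1841697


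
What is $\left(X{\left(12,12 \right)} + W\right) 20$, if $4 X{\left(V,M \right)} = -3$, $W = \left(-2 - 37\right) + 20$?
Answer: $-395$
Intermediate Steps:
$W = -19$ ($W = -39 + 20 = -19$)
$X{\left(V,M \right)} = - \frac{3}{4}$ ($X{\left(V,M \right)} = \frac{1}{4} \left(-3\right) = - \frac{3}{4}$)
$\left(X{\left(12,12 \right)} + W\right) 20 = \left(- \frac{3}{4} - 19\right) 20 = \left(- \frac{79}{4}\right) 20 = -395$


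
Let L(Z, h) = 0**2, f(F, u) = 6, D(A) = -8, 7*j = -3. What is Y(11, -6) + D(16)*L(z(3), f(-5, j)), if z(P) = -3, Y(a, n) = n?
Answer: -6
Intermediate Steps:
j = -3/7 (j = (1/7)*(-3) = -3/7 ≈ -0.42857)
L(Z, h) = 0
Y(11, -6) + D(16)*L(z(3), f(-5, j)) = -6 - 8*0 = -6 + 0 = -6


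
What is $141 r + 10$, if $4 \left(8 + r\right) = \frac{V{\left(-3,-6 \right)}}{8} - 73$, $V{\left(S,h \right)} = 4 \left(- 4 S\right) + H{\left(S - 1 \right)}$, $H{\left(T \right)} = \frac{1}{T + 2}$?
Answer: $- \frac{222845}{64} \approx -3482.0$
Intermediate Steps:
$H{\left(T \right)} = \frac{1}{2 + T}$
$V{\left(S,h \right)} = \frac{1}{1 + S} - 16 S$ ($V{\left(S,h \right)} = 4 \left(- 4 S\right) + \frac{1}{2 + \left(S - 1\right)} = - 16 S + \frac{1}{2 + \left(-1 + S\right)} = - 16 S + \frac{1}{1 + S} = \frac{1}{1 + S} - 16 S$)
$r = - \frac{1585}{64}$ ($r = -8 + \frac{\frac{\frac{1}{1 - 3} \left(1 - - 48 \left(1 - 3\right)\right)}{8} - 73}{4} = -8 + \frac{\frac{1 - \left(-48\right) \left(-2\right)}{-2} \cdot \frac{1}{8} - 73}{4} = -8 + \frac{- \frac{1 - 96}{2} \cdot \frac{1}{8} - 73}{4} = -8 + \frac{\left(- \frac{1}{2}\right) \left(-95\right) \frac{1}{8} - 73}{4} = -8 + \frac{\frac{95}{2} \cdot \frac{1}{8} - 73}{4} = -8 + \frac{\frac{95}{16} - 73}{4} = -8 + \frac{1}{4} \left(- \frac{1073}{16}\right) = -8 - \frac{1073}{64} = - \frac{1585}{64} \approx -24.766$)
$141 r + 10 = 141 \left(- \frac{1585}{64}\right) + 10 = - \frac{223485}{64} + 10 = - \frac{222845}{64}$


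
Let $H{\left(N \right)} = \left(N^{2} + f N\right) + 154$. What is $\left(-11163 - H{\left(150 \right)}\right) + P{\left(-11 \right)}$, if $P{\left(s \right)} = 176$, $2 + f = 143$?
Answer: $-54791$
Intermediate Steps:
$f = 141$ ($f = -2 + 143 = 141$)
$H{\left(N \right)} = 154 + N^{2} + 141 N$ ($H{\left(N \right)} = \left(N^{2} + 141 N\right) + 154 = 154 + N^{2} + 141 N$)
$\left(-11163 - H{\left(150 \right)}\right) + P{\left(-11 \right)} = \left(-11163 - \left(154 + 150^{2} + 141 \cdot 150\right)\right) + 176 = \left(-11163 - \left(154 + 22500 + 21150\right)\right) + 176 = \left(-11163 - 43804\right) + 176 = -54967 + 176 = -54791$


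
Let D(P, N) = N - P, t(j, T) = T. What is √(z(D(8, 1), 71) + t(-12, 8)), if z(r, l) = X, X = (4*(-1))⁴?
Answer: 2*√66 ≈ 16.248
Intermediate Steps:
X = 256 (X = (-4)⁴ = 256)
z(r, l) = 256
√(z(D(8, 1), 71) + t(-12, 8)) = √(256 + 8) = √264 = 2*√66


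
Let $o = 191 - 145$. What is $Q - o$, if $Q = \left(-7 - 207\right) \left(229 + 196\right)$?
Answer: $-90996$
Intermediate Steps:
$o = 46$
$Q = -90950$ ($Q = \left(-214\right) 425 = -90950$)
$Q - o = -90950 - 46 = -90996$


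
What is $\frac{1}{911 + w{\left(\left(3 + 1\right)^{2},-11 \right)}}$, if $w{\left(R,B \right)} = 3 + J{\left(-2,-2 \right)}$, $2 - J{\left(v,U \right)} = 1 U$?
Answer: $\frac{1}{918} \approx 0.0010893$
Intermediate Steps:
$J{\left(v,U \right)} = 2 - U$ ($J{\left(v,U \right)} = 2 - 1 U = 2 - U$)
$w{\left(R,B \right)} = 7$ ($w{\left(R,B \right)} = 3 + \left(2 - -2\right) = 3 + \left(2 + 2\right) = 3 + 4 = 7$)
$\frac{1}{911 + w{\left(\left(3 + 1\right)^{2},-11 \right)}} = \frac{1}{911 + 7} = \frac{1}{918}$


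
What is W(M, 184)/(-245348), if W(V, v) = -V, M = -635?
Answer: -635/245348 ≈ -0.0025882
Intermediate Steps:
W(M, 184)/(-245348) = -1*(-635)/(-245348) = 635*(-1/245348) = -635/245348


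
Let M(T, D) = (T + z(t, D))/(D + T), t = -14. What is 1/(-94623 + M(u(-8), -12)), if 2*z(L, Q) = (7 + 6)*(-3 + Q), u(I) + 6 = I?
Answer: -52/4920173 ≈ -1.0569e-5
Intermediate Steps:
u(I) = -6 + I
z(L, Q) = -39/2 + 13*Q/2 (z(L, Q) = ((7 + 6)*(-3 + Q))/2 = (13*(-3 + Q))/2 = (-39 + 13*Q)/2 = -39/2 + 13*Q/2)
M(T, D) = (-39/2 + T + 13*D/2)/(D + T) (M(T, D) = (T + (-39/2 + 13*D/2))/(D + T) = (-39/2 + T + 13*D/2)/(D + T))
1/(-94623 + M(u(-8), -12)) = 1/(-94623 + (-39/2 + (-6 - 8) + (13/2)*(-12))/(-12 + (-6 - 8))) = 1/(-94623 + (-39/2 - 14 - 78)/(-12 - 14)) = 1/(-94623 - 223/2/(-26)) = 1/(-94623 - 1/26*(-223/2)) = 1/(-94623 + 223/52) = 1/(-4920173/52) = -52/4920173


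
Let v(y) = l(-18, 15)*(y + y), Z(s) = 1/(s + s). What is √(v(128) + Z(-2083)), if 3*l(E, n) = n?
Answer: √22215107514/4166 ≈ 35.777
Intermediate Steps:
Z(s) = 1/(2*s)
l(E, n) = n/3
v(y) = 10*y (v(y) = ((⅓)*15)*(y + y) = 5*(2*y) = 10*y)
√(v(128) + Z(-2083)) = √(10*128 + (½)/(-2083)) = √(1280 + (½)*(-1/2083)) = √(1280 - 1/4166) = √(5332479/4166) = √22215107514/4166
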